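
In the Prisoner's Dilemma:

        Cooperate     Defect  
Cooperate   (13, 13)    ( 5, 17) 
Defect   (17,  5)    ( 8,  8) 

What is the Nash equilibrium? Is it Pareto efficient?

(Defect, Defect) is NE; not Pareto efficient

Work:
Defect dominates Cooperate for both players:
If P2 cooperates: Defect (17) > Cooperate (13)
If P2 defects: Defect (8) > Cooperate (5)
NE: (Defect, Defect) with payoff (8, 8)
But (Cooperate, Cooperate) = (13, 13) Pareto dominates (8, 8)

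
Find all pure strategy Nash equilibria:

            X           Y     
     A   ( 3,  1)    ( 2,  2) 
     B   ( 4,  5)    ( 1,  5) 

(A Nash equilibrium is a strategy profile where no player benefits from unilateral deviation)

Nash equilibrium: (A, Y), (B, X)

Work:
Best responses:
  P1 vs X: payoffs [3, 4] → best response B (payoff 4)
  P1 vs Y: payoffs [2, 1] → best response A (payoff 2)
  P2 vs A: payoffs [1, 2] → best response Y (payoff 2)
  P2 vs B: payoffs [5, 5] → best response X/Y (payoff 5)
Mutual best responses: (A,Y), (B,X) → Nash equilibria.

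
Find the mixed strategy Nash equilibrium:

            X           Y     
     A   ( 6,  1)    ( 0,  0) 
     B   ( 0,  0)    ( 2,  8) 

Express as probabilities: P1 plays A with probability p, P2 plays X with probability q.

p = 0.8889, q = 0.25

Work:
Find probabilities that make opponent indifferent:
P2 chooses q to make P1 indifferent between A and B
P1 chooses p to make P2 indifferent between X and Y
Mixed NE: P1 plays (A: 0.8889, B: 0.1111), P2 plays (X: 0.25, Y: 0.75)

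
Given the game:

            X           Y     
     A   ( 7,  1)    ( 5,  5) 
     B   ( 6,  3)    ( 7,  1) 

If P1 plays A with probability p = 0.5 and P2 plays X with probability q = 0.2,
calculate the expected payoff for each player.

E[P1] = 6.1, E[P2] = 2.8

Work:
E[P1] = p·q·π₁(A,X) + p·(1-q)·π₁(A,Y) + (1-p)·q·π₁(B,X) + (1-p)·(1-q)·π₁(B,Y)
= 0.5·0.2·7 + 0.5·0.8·5 + 0.5·0.2·6 + 0.5·0.8·7
= 6.1

E[P2] = 2.8 (similar calculation)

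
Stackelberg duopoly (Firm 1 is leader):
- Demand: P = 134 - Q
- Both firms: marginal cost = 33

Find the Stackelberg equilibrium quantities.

q₁* (leader) = 50.5, q₂* (follower) = 25.25

Work:
Follower's reaction: q₂ = (a - c - q₁)/2
Leader substitutes: π₁ = q₁·(a - q₁ - (a-c-q₁)/2 - c)
FOC: q₁* = (134 - 33)/2 = 50.50
Then: q₂* = (134 - 33 - 50.5)/2 = 25.25
Leader has first-mover advantage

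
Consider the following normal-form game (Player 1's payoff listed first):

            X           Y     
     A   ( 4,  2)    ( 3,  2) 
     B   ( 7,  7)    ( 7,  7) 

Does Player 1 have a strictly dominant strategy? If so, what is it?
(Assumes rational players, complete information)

Yes, Player 1's strictly dominant strategy is B

Work:
A strategy strictly dominates another if it gives a strictly higher payoff against every opponent action. Compare each pair of P1's strategies column-by-column:
  A vs B: [4 vs 7, 3 vs 7] → A does not strictly dominate B (column X: 4 ≤ 7)
  B vs A: [7 vs 4, 7 vs 3] → B strictly dominates A
B strictly dominates every other strategy → strictly dominant.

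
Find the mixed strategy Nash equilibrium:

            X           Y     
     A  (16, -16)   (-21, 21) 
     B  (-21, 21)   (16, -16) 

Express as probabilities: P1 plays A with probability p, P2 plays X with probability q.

p = 0.5, q = 0.5

Work:
Find probabilities that make opponent indifferent:
P2 chooses q to make P1 indifferent between A and B
P1 chooses p to make P2 indifferent between X and Y
Mixed NE: P1 plays (A: 0.5, B: 0.5), P2 plays (X: 0.5, Y: 0.5)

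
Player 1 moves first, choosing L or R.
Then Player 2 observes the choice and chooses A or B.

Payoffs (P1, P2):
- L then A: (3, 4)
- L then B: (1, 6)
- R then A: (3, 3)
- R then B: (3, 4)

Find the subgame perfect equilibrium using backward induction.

P1 plays R, P2 plays B after L and B after R; Payoff (3, 4)

Work:
Backward induction:
After L: P2 chooses B → P1 gets 1
After R: P2 chooses B → P1 gets 3
P1 chooses R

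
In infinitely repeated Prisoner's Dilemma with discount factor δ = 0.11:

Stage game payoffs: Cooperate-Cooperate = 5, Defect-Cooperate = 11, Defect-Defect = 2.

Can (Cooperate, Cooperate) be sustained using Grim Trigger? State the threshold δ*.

δ* = 0.6667; since δ = 0.11 < 0.6667, cooperation cannot be sustained

Work:
For Grim Trigger:
Cooperate forever: 5/(1-δ)
Defect then punished: 11 + 2·δ/(1-δ)
Need: 5/(1-δ) ≥ 11 + 2·δ/(1-δ)
Solving: δ ≥ (T-R)/(T-P) = (11-5)/(11-2) = 0.6667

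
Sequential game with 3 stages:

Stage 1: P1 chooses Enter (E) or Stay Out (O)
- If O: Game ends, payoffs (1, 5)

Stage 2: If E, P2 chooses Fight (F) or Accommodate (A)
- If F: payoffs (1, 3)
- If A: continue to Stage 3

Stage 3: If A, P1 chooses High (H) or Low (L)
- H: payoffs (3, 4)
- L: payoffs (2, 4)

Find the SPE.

SPE: (E, A, H); Outcome (3, 4)

Work:
Stage 3: P1 chooses H (3 vs 2)
Stage 2: P2: F->3, A->4 (anticipating H). Choose A
Stage 1: P1: O->1, E->3 (anticipating A, H). Choose E
SPE path: E -> A -> H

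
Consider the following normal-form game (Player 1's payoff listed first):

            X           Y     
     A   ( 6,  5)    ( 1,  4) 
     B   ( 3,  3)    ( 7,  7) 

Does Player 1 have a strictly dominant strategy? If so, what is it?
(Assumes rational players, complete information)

No strictly dominant strategy exists for Player 1

Work:
A strategy strictly dominates another if it gives a strictly higher payoff against every opponent action. Compare each pair of P1's strategies column-by-column:
  A vs B: [6 vs 3, 1 vs 7] → A does not strictly dominate B (column Y: 1 ≤ 7)
  B vs A: [3 vs 6, 7 vs 1] → B does not strictly dominate A (column X: 3 ≤ 6)
No single strategy strictly dominates all others → no strictly dominant strategy.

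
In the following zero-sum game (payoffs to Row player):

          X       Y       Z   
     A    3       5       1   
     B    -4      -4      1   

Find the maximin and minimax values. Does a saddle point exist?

Maximin = 1, Minimax = 1, Saddle: True

Work:
Row minimums: [1, -4] → maximin = 1
Column maximums: [3, 5, 1] → minimax = 1
Saddle point exists! Game value = 1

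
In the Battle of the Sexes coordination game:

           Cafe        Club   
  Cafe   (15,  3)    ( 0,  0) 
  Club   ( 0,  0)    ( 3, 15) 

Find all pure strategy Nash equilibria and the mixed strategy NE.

Pure NE: (Cafe, Cafe) and (Club, Club); Mixed NE: p = 0.8333, q = 0.1667

Work:
Check pure NE:
(Cafe, Cafe): (15, 3) - no unilateral deviation beneficial
(Club, Club): (3, 15) - no unilateral deviation beneficial
Mixed NE: P1 plays Cafe with p = 0.8333, P2 plays Cafe with q = 0.1667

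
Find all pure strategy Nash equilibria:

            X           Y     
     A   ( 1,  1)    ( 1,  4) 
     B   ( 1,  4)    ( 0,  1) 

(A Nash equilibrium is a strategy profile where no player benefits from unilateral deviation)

Nash equilibrium: (A, Y), (B, X)

Work:
Best responses:
  P1 vs X: payoffs [1, 1] → best response A/B (payoff 1)
  P1 vs Y: payoffs [1, 0] → best response A (payoff 1)
  P2 vs A: payoffs [1, 4] → best response Y (payoff 4)
  P2 vs B: payoffs [4, 1] → best response X (payoff 4)
Mutual best responses: (A,Y), (B,X) → Nash equilibria.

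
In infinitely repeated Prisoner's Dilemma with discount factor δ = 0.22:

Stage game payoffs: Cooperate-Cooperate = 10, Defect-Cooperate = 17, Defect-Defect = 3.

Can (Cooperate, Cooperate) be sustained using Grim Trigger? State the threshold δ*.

δ* = 0.5; since δ = 0.22 < 0.5, cooperation cannot be sustained

Work:
For Grim Trigger:
Cooperate forever: 10/(1-δ)
Defect then punished: 17 + 3·δ/(1-δ)
Need: 10/(1-δ) ≥ 17 + 3·δ/(1-δ)
Solving: δ ≥ (T-R)/(T-P) = (17-10)/(17-3) = 0.5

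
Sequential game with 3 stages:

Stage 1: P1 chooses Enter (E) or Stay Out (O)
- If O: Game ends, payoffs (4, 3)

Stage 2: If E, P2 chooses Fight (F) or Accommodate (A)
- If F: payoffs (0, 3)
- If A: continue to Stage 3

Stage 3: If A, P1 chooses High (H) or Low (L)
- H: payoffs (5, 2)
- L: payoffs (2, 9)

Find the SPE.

SPE: (O, F, H); Outcome (4, 3)

Work:
Stage 3: P1 chooses H (5 vs 2)
Stage 2: P2: F->3, A->2 (anticipating H). Choose F
Stage 1: P1: O->4, E->0 (anticipating F, H). Choose O
SPE path: O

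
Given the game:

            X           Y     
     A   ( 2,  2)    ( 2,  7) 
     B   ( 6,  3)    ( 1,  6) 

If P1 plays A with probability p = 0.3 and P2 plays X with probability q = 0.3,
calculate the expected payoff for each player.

E[P1] = 2.35, E[P2] = 5.22

Work:
E[P1] = p·q·π₁(A,X) + p·(1-q)·π₁(A,Y) + (1-p)·q·π₁(B,X) + (1-p)·(1-q)·π₁(B,Y)
= 0.3·0.3·2 + 0.3·0.7·2 + 0.7·0.3·6 + 0.7·0.7·1
= 2.35

E[P2] = 5.22 (similar calculation)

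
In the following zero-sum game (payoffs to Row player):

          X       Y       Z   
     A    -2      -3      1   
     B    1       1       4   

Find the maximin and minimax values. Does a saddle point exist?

Maximin = 1, Minimax = 1, Saddle: True

Work:
Row minimums: [-3, 1] → maximin = 1
Column maximums: [1, 1, 4] → minimax = 1
Saddle point exists! Game value = 1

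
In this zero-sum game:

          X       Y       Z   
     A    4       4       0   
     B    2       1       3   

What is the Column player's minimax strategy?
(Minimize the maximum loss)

Column should play Z, value = 3

Work:
Column player minimizes Row's maximum payoff:
Column X: max payoff to Row = 4
Column Y: max payoff to Row = 4
Column Z: max payoff to Row = 3
Minimum is 3, achieved by column Z.
Minimax strategy: Z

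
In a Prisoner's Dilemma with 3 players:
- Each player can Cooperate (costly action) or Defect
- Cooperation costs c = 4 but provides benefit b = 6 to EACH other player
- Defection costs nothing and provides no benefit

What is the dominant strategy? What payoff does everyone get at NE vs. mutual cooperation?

Dominant: Defect; NE payoff = 0; Coop payoff = 8

Work:
Defect dominates (saves cost c = 4, benefit to others is external)
NE: All defect → everyone gets 0
If all cooperate: each receives (2)×6 - 4 = 8
Social dilemma: 8 > 0 but NE gives 0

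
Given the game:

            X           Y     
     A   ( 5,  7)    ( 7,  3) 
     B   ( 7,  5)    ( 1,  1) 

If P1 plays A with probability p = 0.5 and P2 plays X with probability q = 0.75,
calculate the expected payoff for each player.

E[P1] = 5.5, E[P2] = 5.0

Work:
E[P1] = p·q·π₁(A,X) + p·(1-q)·π₁(A,Y) + (1-p)·q·π₁(B,X) + (1-p)·(1-q)·π₁(B,Y)
= 0.5·0.75·5 + 0.5·0.25·7 + 0.5·0.75·7 + 0.5·0.25·1
= 5.5

E[P2] = 5.0 (similar calculation)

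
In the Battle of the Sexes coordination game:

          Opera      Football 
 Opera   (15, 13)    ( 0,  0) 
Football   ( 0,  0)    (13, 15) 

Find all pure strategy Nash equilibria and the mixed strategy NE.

Pure NE: (Opera, Opera) and (Football, Football); Mixed NE: p = 0.5357, q = 0.4643

Work:
Check pure NE:
(Opera, Opera): (15, 13) - no unilateral deviation beneficial
(Football, Football): (13, 15) - no unilateral deviation beneficial
Mixed NE: P1 plays Opera with p = 0.5357, P2 plays Opera with q = 0.4643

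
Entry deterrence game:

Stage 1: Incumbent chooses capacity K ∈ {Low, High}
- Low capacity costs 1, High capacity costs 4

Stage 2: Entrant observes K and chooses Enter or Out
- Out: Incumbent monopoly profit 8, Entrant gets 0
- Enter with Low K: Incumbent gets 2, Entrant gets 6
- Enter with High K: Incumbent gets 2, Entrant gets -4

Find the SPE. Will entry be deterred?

SPE: (High, Enter|Low, Out|High); Entry deterred. Incumbent net profit = 4

Work:
After Low K: Entrant enters (6 > 0)
After High K: Entrant stays out (-4 < 0)
Incumbent: Low → 2−1=1, High → 8−4=4
Incumbent chooses High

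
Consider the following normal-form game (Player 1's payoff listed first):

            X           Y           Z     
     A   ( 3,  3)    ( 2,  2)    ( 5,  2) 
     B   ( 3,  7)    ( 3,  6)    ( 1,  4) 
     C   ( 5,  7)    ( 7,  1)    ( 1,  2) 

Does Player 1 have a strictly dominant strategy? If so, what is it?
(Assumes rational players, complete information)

No strictly dominant strategy exists for Player 1

Work:
A strategy strictly dominates another if it gives a strictly higher payoff against every opponent action. Compare each pair of P1's strategies column-by-column:
  A vs B: [3 vs 3, 2 vs 3, 5 vs 1] → A does not strictly dominate B (column X: 3 ≤ 3)
  A vs C: [3 vs 5, 2 vs 7, 5 vs 1] → A does not strictly dominate C (column X: 3 ≤ 5)
  B vs A: [3 vs 3, 3 vs 2, 1 vs 5] → B does not strictly dominate A (column X: 3 ≤ 3)
  B vs C: [3 vs 5, 3 vs 7, 1 vs 1] → B does not strictly dominate C (column X: 3 ≤ 5)
  C vs A: [5 vs 3, 7 vs 2, 1 vs 5] → C does not strictly dominate A (column Z: 1 ≤ 5)
  C vs B: [5 vs 3, 7 vs 3, 1 vs 1] → C does not strictly dominate B (column Z: 1 ≤ 1)
No single strategy strictly dominates all others → no strictly dominant strategy.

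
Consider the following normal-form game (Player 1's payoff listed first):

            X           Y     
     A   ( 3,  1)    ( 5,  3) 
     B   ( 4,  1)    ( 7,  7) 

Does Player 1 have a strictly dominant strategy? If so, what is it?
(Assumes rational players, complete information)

Yes, Player 1's strictly dominant strategy is B

Work:
A strategy strictly dominates another if it gives a strictly higher payoff against every opponent action. Compare each pair of P1's strategies column-by-column:
  A vs B: [3 vs 4, 5 vs 7] → A does not strictly dominate B (column X: 3 ≤ 4)
  B vs A: [4 vs 3, 7 vs 5] → B strictly dominates A
B strictly dominates every other strategy → strictly dominant.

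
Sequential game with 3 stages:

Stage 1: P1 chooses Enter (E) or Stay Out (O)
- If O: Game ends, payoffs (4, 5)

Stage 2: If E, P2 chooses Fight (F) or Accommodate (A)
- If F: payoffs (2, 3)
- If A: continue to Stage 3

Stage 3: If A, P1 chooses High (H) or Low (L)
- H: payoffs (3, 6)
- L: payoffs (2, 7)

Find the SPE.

SPE: (O, A, H); Outcome (4, 5)

Work:
Stage 3: P1 chooses H (3 vs 2)
Stage 2: P2: F->3, A->6 (anticipating H). Choose A
Stage 1: P1: O->4, E->3 (anticipating A, H). Choose O
SPE path: O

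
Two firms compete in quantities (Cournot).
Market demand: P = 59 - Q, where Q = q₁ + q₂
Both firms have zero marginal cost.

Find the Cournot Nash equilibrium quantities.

q₁* = q₂* = 19.67; P* = 19.67

Work:
Profit: π_i = P·q_i = (a - q_i - q_j)·q_i
FOC: ∂π_i/∂q_i = a - 2q_i - q_j = 0
Reaction function: q_i = (59 - q_j)/2
Symmetry: q* = 59/3 = 19.67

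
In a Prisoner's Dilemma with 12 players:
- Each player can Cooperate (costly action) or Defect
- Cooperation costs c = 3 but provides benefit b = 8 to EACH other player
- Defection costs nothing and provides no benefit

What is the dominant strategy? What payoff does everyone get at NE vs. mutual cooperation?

Dominant: Defect; NE payoff = 0; Coop payoff = 85

Work:
Defect dominates (saves cost c = 3, benefit to others is external)
NE: All defect → everyone gets 0
If all cooperate: each receives (11)×8 - 3 = 85
Social dilemma: 85 > 0 but NE gives 0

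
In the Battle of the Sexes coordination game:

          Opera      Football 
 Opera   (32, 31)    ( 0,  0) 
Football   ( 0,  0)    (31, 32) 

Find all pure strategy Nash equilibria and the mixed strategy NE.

Pure NE: (Opera, Opera) and (Football, Football); Mixed NE: p = 0.5079, q = 0.4921

Work:
Check pure NE:
(Opera, Opera): (32, 31) - no unilateral deviation beneficial
(Football, Football): (31, 32) - no unilateral deviation beneficial
Mixed NE: P1 plays Opera with p = 0.5079, P2 plays Opera with q = 0.4921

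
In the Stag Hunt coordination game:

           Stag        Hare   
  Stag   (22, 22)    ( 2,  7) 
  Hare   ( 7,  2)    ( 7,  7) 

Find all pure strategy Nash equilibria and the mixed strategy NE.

Pure NE: (Stag, Stag) and (Hare, Hare); Mixed NE: p = 0.25, q = 0.25

Work:
Check pure NE:
(Stag, Stag): (22, 22) - no unilateral deviation beneficial
(Hare, Hare): (7, 7) - no unilateral deviation beneficial
Mixed NE: P1 plays Stag with p = 0.25, P2 plays Stag with q = 0.25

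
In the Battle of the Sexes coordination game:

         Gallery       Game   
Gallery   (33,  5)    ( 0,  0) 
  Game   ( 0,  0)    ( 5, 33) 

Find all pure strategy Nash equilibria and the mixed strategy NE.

Pure NE: (Gallery, Gallery) and (Game, Game); Mixed NE: p = 0.8684, q = 0.1316

Work:
Check pure NE:
(Gallery, Gallery): (33, 5) - no unilateral deviation beneficial
(Game, Game): (5, 33) - no unilateral deviation beneficial
Mixed NE: P1 plays Gallery with p = 0.8684, P2 plays Gallery with q = 0.1316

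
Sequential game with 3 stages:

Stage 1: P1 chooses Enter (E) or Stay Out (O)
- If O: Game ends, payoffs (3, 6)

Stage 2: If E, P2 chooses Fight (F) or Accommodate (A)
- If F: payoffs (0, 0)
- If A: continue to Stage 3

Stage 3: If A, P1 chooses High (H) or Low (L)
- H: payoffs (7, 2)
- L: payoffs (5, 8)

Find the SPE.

SPE: (E, A, H); Outcome (7, 2)

Work:
Stage 3: P1 chooses H (7 vs 5)
Stage 2: P2: F->0, A->2 (anticipating H). Choose A
Stage 1: P1: O->3, E->7 (anticipating A, H). Choose E
SPE path: E -> A -> H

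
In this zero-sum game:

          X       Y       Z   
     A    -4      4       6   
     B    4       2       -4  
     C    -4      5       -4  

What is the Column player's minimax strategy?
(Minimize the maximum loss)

Column should play X, value = 4

Work:
Column player minimizes Row's maximum payoff:
Column X: max payoff to Row = 4
Column Y: max payoff to Row = 5
Column Z: max payoff to Row = 6
Minimum is 4, achieved by column X.
Minimax strategy: X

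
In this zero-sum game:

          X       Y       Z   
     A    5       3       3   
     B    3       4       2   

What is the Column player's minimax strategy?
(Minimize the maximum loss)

Column should play Z, value = 3

Work:
Column player minimizes Row's maximum payoff:
Column X: max payoff to Row = 5
Column Y: max payoff to Row = 4
Column Z: max payoff to Row = 3
Minimum is 3, achieved by column Z.
Minimax strategy: Z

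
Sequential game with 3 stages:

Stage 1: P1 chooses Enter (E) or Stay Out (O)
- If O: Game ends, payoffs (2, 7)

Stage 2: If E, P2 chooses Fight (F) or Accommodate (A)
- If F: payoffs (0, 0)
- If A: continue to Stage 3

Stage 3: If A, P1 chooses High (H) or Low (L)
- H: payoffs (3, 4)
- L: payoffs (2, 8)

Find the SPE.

SPE: (E, A, H); Outcome (3, 4)

Work:
Stage 3: P1 chooses H (3 vs 2)
Stage 2: P2: F->0, A->4 (anticipating H). Choose A
Stage 1: P1: O->2, E->3 (anticipating A, H). Choose E
SPE path: E -> A -> H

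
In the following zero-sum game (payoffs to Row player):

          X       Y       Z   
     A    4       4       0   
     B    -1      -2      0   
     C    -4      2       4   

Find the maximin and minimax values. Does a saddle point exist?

Maximin = 0, Minimax = 4, Saddle: False

Work:
Row minimums: [0, -2, -4] → maximin = 0
Column maximums: [4, 4, 4] → minimax = 4
No saddle point (maximin ≠ minimax). Mixed strategy needed.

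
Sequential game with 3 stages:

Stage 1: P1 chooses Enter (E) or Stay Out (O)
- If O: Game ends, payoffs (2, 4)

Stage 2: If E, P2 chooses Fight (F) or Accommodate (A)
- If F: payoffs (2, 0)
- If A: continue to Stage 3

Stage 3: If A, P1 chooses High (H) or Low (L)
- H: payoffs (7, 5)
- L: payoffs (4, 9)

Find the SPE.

SPE: (E, A, H); Outcome (7, 5)

Work:
Stage 3: P1 chooses H (7 vs 4)
Stage 2: P2: F->0, A->5 (anticipating H). Choose A
Stage 1: P1: O->2, E->7 (anticipating A, H). Choose E
SPE path: E -> A -> H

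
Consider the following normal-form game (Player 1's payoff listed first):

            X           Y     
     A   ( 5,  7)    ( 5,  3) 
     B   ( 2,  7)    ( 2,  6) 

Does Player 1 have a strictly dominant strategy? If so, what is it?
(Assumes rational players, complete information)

Yes, Player 1's strictly dominant strategy is A

Work:
A strategy strictly dominates another if it gives a strictly higher payoff against every opponent action. Compare each pair of P1's strategies column-by-column:
  A vs B: [5 vs 2, 5 vs 2] → A strictly dominates B
  B vs A: [2 vs 5, 2 vs 5] → B does not strictly dominate A (column X: 2 ≤ 5)
A strictly dominates every other strategy → strictly dominant.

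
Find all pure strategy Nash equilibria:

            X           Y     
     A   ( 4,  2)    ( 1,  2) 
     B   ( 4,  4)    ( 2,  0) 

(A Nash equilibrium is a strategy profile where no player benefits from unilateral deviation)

Nash equilibrium: (A, X), (B, X)

Work:
Best responses:
  P1 vs X: payoffs [4, 4] → best response A/B (payoff 4)
  P1 vs Y: payoffs [1, 2] → best response B (payoff 2)
  P2 vs A: payoffs [2, 2] → best response X/Y (payoff 2)
  P2 vs B: payoffs [4, 0] → best response X (payoff 4)
Mutual best responses: (A,X), (B,X) → Nash equilibria.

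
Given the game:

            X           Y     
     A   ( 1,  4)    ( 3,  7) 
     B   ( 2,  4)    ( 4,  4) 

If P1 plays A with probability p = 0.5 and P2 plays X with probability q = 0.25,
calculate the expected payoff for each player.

E[P1] = 3.0, E[P2] = 5.125

Work:
E[P1] = p·q·π₁(A,X) + p·(1-q)·π₁(A,Y) + (1-p)·q·π₁(B,X) + (1-p)·(1-q)·π₁(B,Y)
= 0.5·0.25·1 + 0.5·0.75·3 + 0.5·0.25·2 + 0.5·0.75·4
= 3.0

E[P2] = 5.125 (similar calculation)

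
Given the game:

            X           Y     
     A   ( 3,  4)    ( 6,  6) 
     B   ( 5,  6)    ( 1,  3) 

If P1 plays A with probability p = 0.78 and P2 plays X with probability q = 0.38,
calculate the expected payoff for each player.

E[P1] = 4.3452, E[P2] = 4.998

Work:
E[P1] = p·q·π₁(A,X) + p·(1-q)·π₁(A,Y) + (1-p)·q·π₁(B,X) + (1-p)·(1-q)·π₁(B,Y)
= 0.78·0.38·3 + 0.78·0.62·6 + 0.22·0.38·5 + 0.22·0.62·1
= 4.3452

E[P2] = 4.998 (similar calculation)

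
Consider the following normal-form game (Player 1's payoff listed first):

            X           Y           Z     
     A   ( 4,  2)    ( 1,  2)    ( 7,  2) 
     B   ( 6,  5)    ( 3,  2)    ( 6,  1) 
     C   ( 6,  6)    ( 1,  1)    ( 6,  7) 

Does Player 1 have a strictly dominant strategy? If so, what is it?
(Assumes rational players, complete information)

No strictly dominant strategy exists for Player 1

Work:
A strategy strictly dominates another if it gives a strictly higher payoff against every opponent action. Compare each pair of P1's strategies column-by-column:
  A vs B: [4 vs 6, 1 vs 3, 7 vs 6] → A does not strictly dominate B (column X: 4 ≤ 6)
  A vs C: [4 vs 6, 1 vs 1, 7 vs 6] → A does not strictly dominate C (column X: 4 ≤ 6)
  B vs A: [6 vs 4, 3 vs 1, 6 vs 7] → B does not strictly dominate A (column Z: 6 ≤ 7)
  B vs C: [6 vs 6, 3 vs 1, 6 vs 6] → B does not strictly dominate C (column X: 6 ≤ 6)
  C vs A: [6 vs 4, 1 vs 1, 6 vs 7] → C does not strictly dominate A (column Y: 1 ≤ 1)
  C vs B: [6 vs 6, 1 vs 3, 6 vs 6] → C does not strictly dominate B (column X: 6 ≤ 6)
No single strategy strictly dominates all others → no strictly dominant strategy.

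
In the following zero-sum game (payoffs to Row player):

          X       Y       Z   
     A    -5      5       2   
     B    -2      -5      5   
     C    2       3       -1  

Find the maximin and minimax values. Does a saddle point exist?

Maximin = -1, Minimax = 2, Saddle: False

Work:
Row minimums: [-5, -5, -1] → maximin = -1
Column maximums: [2, 5, 5] → minimax = 2
No saddle point (maximin ≠ minimax). Mixed strategy needed.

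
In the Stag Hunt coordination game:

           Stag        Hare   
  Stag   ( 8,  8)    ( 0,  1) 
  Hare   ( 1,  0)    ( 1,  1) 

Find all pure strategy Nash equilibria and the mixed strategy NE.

Pure NE: (Stag, Stag) and (Hare, Hare); Mixed NE: p = 0.125, q = 0.125

Work:
Check pure NE:
(Stag, Stag): (8, 8) - no unilateral deviation beneficial
(Hare, Hare): (1, 1) - no unilateral deviation beneficial
Mixed NE: P1 plays Stag with p = 0.125, P2 plays Stag with q = 0.125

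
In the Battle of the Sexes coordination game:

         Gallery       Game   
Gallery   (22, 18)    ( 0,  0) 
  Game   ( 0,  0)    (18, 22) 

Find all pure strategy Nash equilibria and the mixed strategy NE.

Pure NE: (Gallery, Gallery) and (Game, Game); Mixed NE: p = 0.55, q = 0.45

Work:
Check pure NE:
(Gallery, Gallery): (22, 18) - no unilateral deviation beneficial
(Game, Game): (18, 22) - no unilateral deviation beneficial
Mixed NE: P1 plays Gallery with p = 0.55, P2 plays Gallery with q = 0.45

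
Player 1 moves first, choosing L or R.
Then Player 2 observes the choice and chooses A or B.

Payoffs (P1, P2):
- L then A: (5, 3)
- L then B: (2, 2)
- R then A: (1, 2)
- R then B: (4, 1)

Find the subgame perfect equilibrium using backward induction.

P1 plays L, P2 plays A after L and A after R; Payoff (5, 3)

Work:
Backward induction:
After L: P2 chooses A → P1 gets 5
After R: P2 chooses A → P1 gets 1
P1 chooses L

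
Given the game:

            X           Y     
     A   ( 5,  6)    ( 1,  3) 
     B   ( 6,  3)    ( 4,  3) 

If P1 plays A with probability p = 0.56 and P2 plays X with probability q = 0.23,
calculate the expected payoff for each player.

E[P1] = 3.0376, E[P2] = 3.3864

Work:
E[P1] = p·q·π₁(A,X) + p·(1-q)·π₁(A,Y) + (1-p)·q·π₁(B,X) + (1-p)·(1-q)·π₁(B,Y)
= 0.56·0.23·5 + 0.56·0.77·1 + 0.44·0.23·6 + 0.44·0.77·4
= 3.0376

E[P2] = 3.3864 (similar calculation)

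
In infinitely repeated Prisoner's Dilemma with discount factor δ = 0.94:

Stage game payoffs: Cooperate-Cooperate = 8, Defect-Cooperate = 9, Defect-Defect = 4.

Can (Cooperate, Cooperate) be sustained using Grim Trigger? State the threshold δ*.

δ* = 0.2; since δ = 0.94 ≥ 0.2, cooperation can be sustained

Work:
For Grim Trigger:
Cooperate forever: 8/(1-δ)
Defect then punished: 9 + 4·δ/(1-δ)
Need: 8/(1-δ) ≥ 9 + 4·δ/(1-δ)
Solving: δ ≥ (T-R)/(T-P) = (9-8)/(9-4) = 0.2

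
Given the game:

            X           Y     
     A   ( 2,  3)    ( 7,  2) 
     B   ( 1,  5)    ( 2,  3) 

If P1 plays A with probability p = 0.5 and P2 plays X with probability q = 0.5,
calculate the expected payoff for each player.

E[P1] = 3.0, E[P2] = 3.25

Work:
E[P1] = p·q·π₁(A,X) + p·(1-q)·π₁(A,Y) + (1-p)·q·π₁(B,X) + (1-p)·(1-q)·π₁(B,Y)
= 0.5·0.5·2 + 0.5·0.5·7 + 0.5·0.5·1 + 0.5·0.5·2
= 3.0

E[P2] = 3.25 (similar calculation)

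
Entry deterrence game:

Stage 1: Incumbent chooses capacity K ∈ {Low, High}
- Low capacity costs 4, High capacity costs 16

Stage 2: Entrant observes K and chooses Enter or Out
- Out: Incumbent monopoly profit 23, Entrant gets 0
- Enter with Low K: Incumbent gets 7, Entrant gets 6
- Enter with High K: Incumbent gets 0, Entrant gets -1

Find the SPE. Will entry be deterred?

SPE: (High, Enter|Low, Out|High); Entry deterred. Incumbent net profit = 7

Work:
After Low K: Entrant enters (6 > 0)
After High K: Entrant stays out (-1 < 0)
Incumbent: Low → 7−4=3, High → 23−16=7
Incumbent chooses High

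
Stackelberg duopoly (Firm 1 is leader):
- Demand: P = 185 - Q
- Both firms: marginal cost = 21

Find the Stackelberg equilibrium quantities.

q₁* (leader) = 82.0, q₂* (follower) = 41.0

Work:
Follower's reaction: q₂ = (a - c - q₁)/2
Leader substitutes: π₁ = q₁·(a - q₁ - (a-c-q₁)/2 - c)
FOC: q₁* = (185 - 21)/2 = 82.00
Then: q₂* = (185 - 21 - 82.0)/2 = 41.00
Leader has first-mover advantage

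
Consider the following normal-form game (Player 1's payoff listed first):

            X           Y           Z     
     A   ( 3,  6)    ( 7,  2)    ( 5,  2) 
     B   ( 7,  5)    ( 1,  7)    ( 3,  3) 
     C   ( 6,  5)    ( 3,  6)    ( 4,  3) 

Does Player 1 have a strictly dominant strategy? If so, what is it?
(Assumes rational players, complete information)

No strictly dominant strategy exists for Player 1

Work:
A strategy strictly dominates another if it gives a strictly higher payoff against every opponent action. Compare each pair of P1's strategies column-by-column:
  A vs B: [3 vs 7, 7 vs 1, 5 vs 3] → A does not strictly dominate B (column X: 3 ≤ 7)
  A vs C: [3 vs 6, 7 vs 3, 5 vs 4] → A does not strictly dominate C (column X: 3 ≤ 6)
  B vs A: [7 vs 3, 1 vs 7, 3 vs 5] → B does not strictly dominate A (column Y: 1 ≤ 7)
  B vs C: [7 vs 6, 1 vs 3, 3 vs 4] → B does not strictly dominate C (column Y: 1 ≤ 3)
  C vs A: [6 vs 3, 3 vs 7, 4 vs 5] → C does not strictly dominate A (column Y: 3 ≤ 7)
  C vs B: [6 vs 7, 3 vs 1, 4 vs 3] → C does not strictly dominate B (column X: 6 ≤ 7)
No single strategy strictly dominates all others → no strictly dominant strategy.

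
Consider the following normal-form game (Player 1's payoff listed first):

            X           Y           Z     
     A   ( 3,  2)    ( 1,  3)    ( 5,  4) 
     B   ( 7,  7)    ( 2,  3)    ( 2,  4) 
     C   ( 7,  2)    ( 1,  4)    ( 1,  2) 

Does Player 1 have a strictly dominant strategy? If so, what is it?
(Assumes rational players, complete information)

No strictly dominant strategy exists for Player 1

Work:
A strategy strictly dominates another if it gives a strictly higher payoff against every opponent action. Compare each pair of P1's strategies column-by-column:
  A vs B: [3 vs 7, 1 vs 2, 5 vs 2] → A does not strictly dominate B (column X: 3 ≤ 7)
  A vs C: [3 vs 7, 1 vs 1, 5 vs 1] → A does not strictly dominate C (column X: 3 ≤ 7)
  B vs A: [7 vs 3, 2 vs 1, 2 vs 5] → B does not strictly dominate A (column Z: 2 ≤ 5)
  B vs C: [7 vs 7, 2 vs 1, 2 vs 1] → B does not strictly dominate C (column X: 7 ≤ 7)
  C vs A: [7 vs 3, 1 vs 1, 1 vs 5] → C does not strictly dominate A (column Y: 1 ≤ 1)
  C vs B: [7 vs 7, 1 vs 2, 1 vs 2] → C does not strictly dominate B (column X: 7 ≤ 7)
No single strategy strictly dominates all others → no strictly dominant strategy.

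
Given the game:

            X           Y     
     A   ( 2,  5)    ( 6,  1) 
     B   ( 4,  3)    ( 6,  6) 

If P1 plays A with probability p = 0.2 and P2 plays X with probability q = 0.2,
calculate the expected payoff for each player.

E[P1] = 5.52, E[P2] = 4.68

Work:
E[P1] = p·q·π₁(A,X) + p·(1-q)·π₁(A,Y) + (1-p)·q·π₁(B,X) + (1-p)·(1-q)·π₁(B,Y)
= 0.2·0.2·2 + 0.2·0.8·6 + 0.8·0.2·4 + 0.8·0.8·6
= 5.52

E[P2] = 4.68 (similar calculation)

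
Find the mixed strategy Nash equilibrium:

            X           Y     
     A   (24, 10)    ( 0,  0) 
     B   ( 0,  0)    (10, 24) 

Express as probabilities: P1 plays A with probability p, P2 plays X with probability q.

p = 0.7059, q = 0.2941

Work:
Find probabilities that make opponent indifferent:
P2 chooses q to make P1 indifferent between A and B
P1 chooses p to make P2 indifferent between X and Y
Mixed NE: P1 plays (A: 0.7059, B: 0.2941), P2 plays (X: 0.2941, Y: 0.7059)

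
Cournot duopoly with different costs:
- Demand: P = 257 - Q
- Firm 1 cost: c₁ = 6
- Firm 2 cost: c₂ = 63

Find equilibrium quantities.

q₁* = 102.67, q₂* = 45.67

Work:
Reaction: q₁ = (257 - 6 - q₂)/2
Reaction: q₂ = (257 - 63 - q₁)/2
Solve simultaneously:
q₁* = (257 - 2×6 + 63)/3 = 102.67
q₂* = (257 - 2×63 + 6)/3 = 45.67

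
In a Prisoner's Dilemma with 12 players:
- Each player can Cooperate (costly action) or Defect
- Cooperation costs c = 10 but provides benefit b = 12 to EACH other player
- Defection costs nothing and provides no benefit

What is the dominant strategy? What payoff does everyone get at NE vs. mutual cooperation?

Dominant: Defect; NE payoff = 0; Coop payoff = 122

Work:
Defect dominates (saves cost c = 10, benefit to others is external)
NE: All defect → everyone gets 0
If all cooperate: each receives (11)×12 - 10 = 122
Social dilemma: 122 > 0 but NE gives 0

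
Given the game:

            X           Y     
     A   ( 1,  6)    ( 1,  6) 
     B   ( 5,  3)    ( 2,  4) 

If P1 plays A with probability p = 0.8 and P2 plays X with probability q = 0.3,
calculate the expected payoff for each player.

E[P1] = 1.38, E[P2] = 5.54

Work:
E[P1] = p·q·π₁(A,X) + p·(1-q)·π₁(A,Y) + (1-p)·q·π₁(B,X) + (1-p)·(1-q)·π₁(B,Y)
= 0.8·0.3·1 + 0.8·0.7·1 + 0.2·0.3·5 + 0.2·0.7·2
= 1.38

E[P2] = 5.54 (similar calculation)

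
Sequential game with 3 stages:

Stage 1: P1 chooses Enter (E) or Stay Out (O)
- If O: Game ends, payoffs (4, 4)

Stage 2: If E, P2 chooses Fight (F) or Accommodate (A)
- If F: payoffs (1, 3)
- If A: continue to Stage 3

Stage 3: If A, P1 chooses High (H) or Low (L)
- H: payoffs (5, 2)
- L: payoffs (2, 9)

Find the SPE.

SPE: (O, F, H); Outcome (4, 4)

Work:
Stage 3: P1 chooses H (5 vs 2)
Stage 2: P2: F->3, A->2 (anticipating H). Choose F
Stage 1: P1: O->4, E->1 (anticipating F, H). Choose O
SPE path: O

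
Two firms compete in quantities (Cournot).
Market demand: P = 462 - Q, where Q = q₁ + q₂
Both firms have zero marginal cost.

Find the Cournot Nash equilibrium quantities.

q₁* = q₂* = 154.0; P* = 154.0

Work:
Profit: π_i = P·q_i = (a - q_i - q_j)·q_i
FOC: ∂π_i/∂q_i = a - 2q_i - q_j = 0
Reaction function: q_i = (462 - q_j)/2
Symmetry: q* = 462/3 = 154.0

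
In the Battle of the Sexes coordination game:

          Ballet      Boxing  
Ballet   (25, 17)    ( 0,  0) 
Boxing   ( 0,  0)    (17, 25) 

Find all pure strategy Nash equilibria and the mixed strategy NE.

Pure NE: (Ballet, Ballet) and (Boxing, Boxing); Mixed NE: p = 0.5952, q = 0.4048

Work:
Check pure NE:
(Ballet, Ballet): (25, 17) - no unilateral deviation beneficial
(Boxing, Boxing): (17, 25) - no unilateral deviation beneficial
Mixed NE: P1 plays Ballet with p = 0.5952, P2 plays Ballet with q = 0.4048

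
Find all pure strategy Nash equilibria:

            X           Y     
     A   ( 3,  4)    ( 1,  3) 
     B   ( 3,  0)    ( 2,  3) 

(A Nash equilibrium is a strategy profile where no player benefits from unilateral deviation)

Nash equilibrium: (A, X), (B, Y)

Work:
Best responses:
  P1 vs X: payoffs [3, 3] → best response A/B (payoff 3)
  P1 vs Y: payoffs [1, 2] → best response B (payoff 2)
  P2 vs A: payoffs [4, 3] → best response X (payoff 4)
  P2 vs B: payoffs [0, 3] → best response Y (payoff 3)
Mutual best responses: (A,X), (B,Y) → Nash equilibria.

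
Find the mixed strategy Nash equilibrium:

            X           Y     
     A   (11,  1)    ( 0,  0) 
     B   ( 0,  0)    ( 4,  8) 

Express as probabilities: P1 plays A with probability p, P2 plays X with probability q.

p = 0.8889, q = 0.2667

Work:
Find probabilities that make opponent indifferent:
P2 chooses q to make P1 indifferent between A and B
P1 chooses p to make P2 indifferent between X and Y
Mixed NE: P1 plays (A: 0.8889, B: 0.1111), P2 plays (X: 0.2667, Y: 0.7333)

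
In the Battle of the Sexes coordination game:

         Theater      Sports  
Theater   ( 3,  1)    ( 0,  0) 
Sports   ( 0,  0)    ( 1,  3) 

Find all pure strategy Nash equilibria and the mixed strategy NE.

Pure NE: (Theater, Theater) and (Sports, Sports); Mixed NE: p = 0.75, q = 0.25

Work:
Check pure NE:
(Theater, Theater): (3, 1) - no unilateral deviation beneficial
(Sports, Sports): (1, 3) - no unilateral deviation beneficial
Mixed NE: P1 plays Theater with p = 0.75, P2 plays Theater with q = 0.25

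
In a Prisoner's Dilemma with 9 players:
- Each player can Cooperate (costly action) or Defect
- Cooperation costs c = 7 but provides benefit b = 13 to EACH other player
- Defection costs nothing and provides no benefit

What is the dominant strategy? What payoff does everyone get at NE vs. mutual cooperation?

Dominant: Defect; NE payoff = 0; Coop payoff = 97

Work:
Defect dominates (saves cost c = 7, benefit to others is external)
NE: All defect → everyone gets 0
If all cooperate: each receives (8)×13 - 7 = 97
Social dilemma: 97 > 0 but NE gives 0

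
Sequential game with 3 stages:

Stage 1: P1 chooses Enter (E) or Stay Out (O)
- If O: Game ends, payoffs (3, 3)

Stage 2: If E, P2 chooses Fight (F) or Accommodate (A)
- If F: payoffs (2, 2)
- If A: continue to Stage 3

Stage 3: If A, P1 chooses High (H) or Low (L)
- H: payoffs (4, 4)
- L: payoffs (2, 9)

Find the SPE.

SPE: (E, A, H); Outcome (4, 4)

Work:
Stage 3: P1 chooses H (4 vs 2)
Stage 2: P2: F->2, A->4 (anticipating H). Choose A
Stage 1: P1: O->3, E->4 (anticipating A, H). Choose E
SPE path: E -> A -> H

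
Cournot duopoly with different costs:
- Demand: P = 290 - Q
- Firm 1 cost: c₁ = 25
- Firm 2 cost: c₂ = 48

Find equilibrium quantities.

q₁* = 96.0, q₂* = 73.0

Work:
Reaction: q₁ = (290 - 25 - q₂)/2
Reaction: q₂ = (290 - 48 - q₁)/2
Solve simultaneously:
q₁* = (290 - 2×25 + 48)/3 = 96.0
q₂* = (290 - 2×48 + 25)/3 = 73.0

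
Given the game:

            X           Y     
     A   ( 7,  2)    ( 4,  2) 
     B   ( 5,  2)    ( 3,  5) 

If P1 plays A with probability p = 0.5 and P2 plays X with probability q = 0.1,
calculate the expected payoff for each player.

E[P1] = 3.75, E[P2] = 3.35

Work:
E[P1] = p·q·π₁(A,X) + p·(1-q)·π₁(A,Y) + (1-p)·q·π₁(B,X) + (1-p)·(1-q)·π₁(B,Y)
= 0.5·0.1·7 + 0.5·0.9·4 + 0.5·0.1·5 + 0.5·0.9·3
= 3.75

E[P2] = 3.35 (similar calculation)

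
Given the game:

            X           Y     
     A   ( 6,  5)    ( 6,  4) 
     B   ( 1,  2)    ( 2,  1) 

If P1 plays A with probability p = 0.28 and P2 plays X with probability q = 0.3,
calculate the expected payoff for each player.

E[P1] = 2.904, E[P2] = 2.14

Work:
E[P1] = p·q·π₁(A,X) + p·(1-q)·π₁(A,Y) + (1-p)·q·π₁(B,X) + (1-p)·(1-q)·π₁(B,Y)
= 0.28·0.3·6 + 0.28·0.7·6 + 0.72·0.3·1 + 0.72·0.7·2
= 2.904

E[P2] = 2.14 (similar calculation)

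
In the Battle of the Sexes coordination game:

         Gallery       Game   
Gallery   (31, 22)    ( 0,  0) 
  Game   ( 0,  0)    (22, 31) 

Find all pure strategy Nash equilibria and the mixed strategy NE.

Pure NE: (Gallery, Gallery) and (Game, Game); Mixed NE: p = 0.5849, q = 0.4151

Work:
Check pure NE:
(Gallery, Gallery): (31, 22) - no unilateral deviation beneficial
(Game, Game): (22, 31) - no unilateral deviation beneficial
Mixed NE: P1 plays Gallery with p = 0.5849, P2 plays Gallery with q = 0.4151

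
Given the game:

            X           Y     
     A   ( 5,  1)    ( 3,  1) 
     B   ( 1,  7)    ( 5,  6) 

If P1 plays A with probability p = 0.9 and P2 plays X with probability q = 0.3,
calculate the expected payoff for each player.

E[P1] = 3.62, E[P2] = 1.53

Work:
E[P1] = p·q·π₁(A,X) + p·(1-q)·π₁(A,Y) + (1-p)·q·π₁(B,X) + (1-p)·(1-q)·π₁(B,Y)
= 0.9·0.3·5 + 0.9·0.7·3 + 0.1·0.3·1 + 0.1·0.7·5
= 3.62

E[P2] = 1.53 (similar calculation)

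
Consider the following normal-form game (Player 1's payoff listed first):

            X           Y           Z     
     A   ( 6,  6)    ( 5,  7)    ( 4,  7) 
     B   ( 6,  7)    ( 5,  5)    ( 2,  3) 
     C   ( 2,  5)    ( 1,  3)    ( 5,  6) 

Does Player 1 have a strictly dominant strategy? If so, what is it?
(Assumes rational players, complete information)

No strictly dominant strategy exists for Player 1

Work:
A strategy strictly dominates another if it gives a strictly higher payoff against every opponent action. Compare each pair of P1's strategies column-by-column:
  A vs B: [6 vs 6, 5 vs 5, 4 vs 2] → A does not strictly dominate B (column X: 6 ≤ 6)
  A vs C: [6 vs 2, 5 vs 1, 4 vs 5] → A does not strictly dominate C (column Z: 4 ≤ 5)
  B vs A: [6 vs 6, 5 vs 5, 2 vs 4] → B does not strictly dominate A (column X: 6 ≤ 6)
  B vs C: [6 vs 2, 5 vs 1, 2 vs 5] → B does not strictly dominate C (column Z: 2 ≤ 5)
  C vs A: [2 vs 6, 1 vs 5, 5 vs 4] → C does not strictly dominate A (column X: 2 ≤ 6)
  C vs B: [2 vs 6, 1 vs 5, 5 vs 2] → C does not strictly dominate B (column X: 2 ≤ 6)
No single strategy strictly dominates all others → no strictly dominant strategy.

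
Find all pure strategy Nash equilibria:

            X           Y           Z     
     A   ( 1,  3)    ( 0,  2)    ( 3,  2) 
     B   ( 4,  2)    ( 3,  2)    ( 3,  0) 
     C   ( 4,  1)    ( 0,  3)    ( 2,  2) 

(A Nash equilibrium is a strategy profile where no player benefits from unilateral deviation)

Nash equilibrium: (B, X), (B, Y)

Work:
Best responses:
  P1 vs X: payoffs [1, 4, 4] → best response B/C (payoff 4)
  P1 vs Y: payoffs [0, 3, 0] → best response B (payoff 3)
  P1 vs Z: payoffs [3, 3, 2] → best response A/B (payoff 3)
  P2 vs A: payoffs [3, 2, 2] → best response X (payoff 3)
  P2 vs B: payoffs [2, 2, 0] → best response X/Y (payoff 2)
  P2 vs C: payoffs [1, 3, 2] → best response Y (payoff 3)
Mutual best responses: (B,X), (B,Y) → Nash equilibria.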